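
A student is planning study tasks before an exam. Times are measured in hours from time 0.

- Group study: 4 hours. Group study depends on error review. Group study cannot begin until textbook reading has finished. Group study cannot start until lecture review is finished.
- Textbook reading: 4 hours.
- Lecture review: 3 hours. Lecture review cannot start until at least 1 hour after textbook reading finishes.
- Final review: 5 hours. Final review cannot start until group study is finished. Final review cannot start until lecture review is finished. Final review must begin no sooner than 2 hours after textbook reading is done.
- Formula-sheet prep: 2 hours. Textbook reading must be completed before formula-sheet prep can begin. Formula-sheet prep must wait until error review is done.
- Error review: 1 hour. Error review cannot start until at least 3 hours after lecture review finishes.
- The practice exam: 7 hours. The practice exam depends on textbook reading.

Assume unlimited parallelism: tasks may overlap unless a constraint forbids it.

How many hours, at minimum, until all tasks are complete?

Textbook reading has no prerequisites, so it starts at hour 0 and finishes at hour 4.
The practice exam cannot begin until textbook reading (finishes hour 4). It runs from hour 4 to 4 + 7 = hour 11.
After textbook reading (finishes hour 4, plus 1-hour gap → hour 5), lecture review can start at hour 5 and finishes at hour 8.
Error review cannot begin until lecture review (finishes hour 8, plus 3-hour gap → hour 11). It runs from hour 11 to 11 + 1 = hour 12.
Formula-sheet prep cannot start until textbook reading (finishes hour 4); error review (finishes hour 12). The controlling bound is hour 12, so formula-sheet prep finishes at 12 + 2 = hour 14.
Group study has to wait for error review (finishes hour 12); textbook reading (finishes hour 4); lecture review (finishes hour 8). The latest of these is hour 12, so group study runs hour 12 to 12 + 4 = hour 16.
Final review cannot start until group study (finishes hour 16); lecture review (finishes hour 8); textbook reading (finishes hour 4, plus 2-hour gap → hour 6). The controlling bound is hour 16, so final review finishes at 16 + 5 = hour 21.
All tasks are finished once the last one completes. Finish times: Textbook reading at 4, Lecture review at 8, The practice exam at 11, Error review at 12, Group study at 16, Formula-sheet prep at 14, Final review at 21. The latest is hour 21.

21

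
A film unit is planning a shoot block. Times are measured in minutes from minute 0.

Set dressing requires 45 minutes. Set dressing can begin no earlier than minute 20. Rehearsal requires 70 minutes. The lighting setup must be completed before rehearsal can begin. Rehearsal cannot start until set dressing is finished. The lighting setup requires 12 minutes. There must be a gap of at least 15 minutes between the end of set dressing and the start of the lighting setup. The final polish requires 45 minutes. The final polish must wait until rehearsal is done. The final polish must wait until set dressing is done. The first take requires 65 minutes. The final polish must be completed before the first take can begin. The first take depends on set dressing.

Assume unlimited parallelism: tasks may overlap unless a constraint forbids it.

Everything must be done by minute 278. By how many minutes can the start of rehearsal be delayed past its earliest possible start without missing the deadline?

Set dressing cannot begin until its own release at minute 20. It runs from minute 20 to 20 + 45 = minute 65.
The lighting setup cannot begin until set dressing (finishes minute 65, plus 15-minute gap → minute 80). It runs from minute 80 to 80 + 12 = minute 92.
Rehearsal cannot start until the lighting setup (finishes minute 92); set dressing (finishes minute 65). The controlling bound is minute 92, so rehearsal finishes at 92 + 70 = minute 162.

Working backward from the deadline:
The first take has no dependents, so it just needs to finish by minute 278. Starting by 278 − 65 = minute 213 achieves that.
The final polish must finish before the first take (must start by minute 213). With a 45-minute duration, the final polish must start by 213 − 45 = minute 168.
Rehearsal feeds into the final polish (must start by minute 168); so rehearsal must finish by minute 168 and therefore start by minute 98.
So rehearsal can start as early as minute 92 and as late as minute 98, giving 98 − 92 = 6 minutes of slack.

6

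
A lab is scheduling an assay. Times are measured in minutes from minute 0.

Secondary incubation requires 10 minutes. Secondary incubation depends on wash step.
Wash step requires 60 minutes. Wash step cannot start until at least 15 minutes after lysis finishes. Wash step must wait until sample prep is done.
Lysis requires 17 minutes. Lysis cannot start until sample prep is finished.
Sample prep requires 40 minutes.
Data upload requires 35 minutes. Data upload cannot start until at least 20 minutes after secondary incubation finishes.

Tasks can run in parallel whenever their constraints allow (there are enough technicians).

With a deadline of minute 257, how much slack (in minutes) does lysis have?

Sample prep has no prerequisites, so it starts at minute 0 and finishes at minute 40.
After sample prep (finishes minute 40), lysis can start at minute 40 and finishes at minute 57.

Working backward from the deadline:
To finish by minute 257, data upload (duration 35) must start no later than minute 222.
Secondary incubation has to be done before data upload (must start by minute 222, minus 20-minute gap → minute 202). That means finishing by minute 202, i.e. starting by 202 − 10 = minute 192.
Wash step must finish before secondary incubation (must start by minute 192). With a 60-minute duration, wash step must start by 192 − 60 = minute 132.
Since wash step (must start by minute 132, minus 15-minute gap → minute 117) depends on it, lysis must finish by minute 117. Backing off its 17-minute duration gives a latest start of minute 100.
So lysis can start as early as minute 40 and as late as minute 100, giving 100 − 40 = 60 minutes of slack.

60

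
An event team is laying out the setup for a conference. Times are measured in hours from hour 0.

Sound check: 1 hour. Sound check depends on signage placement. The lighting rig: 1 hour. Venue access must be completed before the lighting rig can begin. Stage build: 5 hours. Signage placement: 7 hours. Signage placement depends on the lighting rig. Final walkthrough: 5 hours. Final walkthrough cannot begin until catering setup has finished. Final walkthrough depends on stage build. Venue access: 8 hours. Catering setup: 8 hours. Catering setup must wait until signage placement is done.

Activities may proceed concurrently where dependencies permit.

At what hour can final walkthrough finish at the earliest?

Stage build can start immediately at hour 0; it finishes at hour 5.
Venue access has no prerequisites, so it starts at hour 0 and finishes at hour 8.
The lighting rig cannot begin until venue access (finishes hour 8). It runs from hour 8 to 8 + 1 = hour 9.
Signage placement waits on the lighting rig (finishes hour 9), so it starts at hour 9 and finishes at 9 + 7 = hour 16.
Catering setup waits on signage placement (finishes hour 16), so it starts at hour 16 and finishes at 16 + 8 = hour 24.
For final walkthrough: catering setup (finishes hour 24); stage build (finishes hour 5). Taking the maximum gives a start of hour 24, and it finishes at 24 + 5 = hour 29.

29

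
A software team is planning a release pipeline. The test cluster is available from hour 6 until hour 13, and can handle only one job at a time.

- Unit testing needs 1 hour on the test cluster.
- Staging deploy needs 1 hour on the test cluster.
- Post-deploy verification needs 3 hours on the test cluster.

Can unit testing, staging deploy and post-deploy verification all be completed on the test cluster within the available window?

The test cluster window is 13 − 6 = 7 hours.
Running back to back, the jobs need 1 + 1 + 3 = 5 hours on the test cluster.
Since 5 ≤ 7, they fit within the window.

Yes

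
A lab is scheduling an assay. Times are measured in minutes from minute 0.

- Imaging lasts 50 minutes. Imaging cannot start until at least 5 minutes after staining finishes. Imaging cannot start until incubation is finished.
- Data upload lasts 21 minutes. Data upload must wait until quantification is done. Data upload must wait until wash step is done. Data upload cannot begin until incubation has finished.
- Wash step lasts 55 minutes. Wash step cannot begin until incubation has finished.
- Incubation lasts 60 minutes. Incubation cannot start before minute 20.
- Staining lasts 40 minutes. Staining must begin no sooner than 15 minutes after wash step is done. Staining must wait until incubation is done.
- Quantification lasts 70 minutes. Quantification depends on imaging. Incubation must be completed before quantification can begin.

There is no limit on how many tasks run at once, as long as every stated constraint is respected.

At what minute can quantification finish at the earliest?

315

Incubation waits on its own release at minute 20, so it starts at minute 20 and finishes at 20 + 60 = minute 80.
Wash step cannot begin until incubation (finishes minute 80). It runs from minute 80 to 80 + 55 = minute 135.
Staining has to wait for wash step (finishes minute 135, plus 15-minute gap → minute 150); incubation (finishes minute 80). The latest of these is minute 150, so staining runs minute 150 to 150 + 40 = minute 190.
Imaging needs all of staining (finishes minute 190, plus 5-minute gap → minute 195); incubation (finishes minute 80). That puts its earliest start at minute 195; it finishes at 195 + 50 = minute 245.
Quantification cannot start until imaging (finishes minute 245); incubation (finishes minute 80). The controlling bound is minute 245, so quantification finishes at 245 + 70 = minute 315.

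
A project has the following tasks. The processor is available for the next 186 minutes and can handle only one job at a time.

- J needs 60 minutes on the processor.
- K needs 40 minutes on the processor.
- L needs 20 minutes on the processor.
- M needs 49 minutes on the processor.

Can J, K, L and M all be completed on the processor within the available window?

Yes

Running back to back, the jobs need 60 + 40 + 20 + 49 = 169 minutes on the processor.
Since 169 ≤ 186, they fit within the window.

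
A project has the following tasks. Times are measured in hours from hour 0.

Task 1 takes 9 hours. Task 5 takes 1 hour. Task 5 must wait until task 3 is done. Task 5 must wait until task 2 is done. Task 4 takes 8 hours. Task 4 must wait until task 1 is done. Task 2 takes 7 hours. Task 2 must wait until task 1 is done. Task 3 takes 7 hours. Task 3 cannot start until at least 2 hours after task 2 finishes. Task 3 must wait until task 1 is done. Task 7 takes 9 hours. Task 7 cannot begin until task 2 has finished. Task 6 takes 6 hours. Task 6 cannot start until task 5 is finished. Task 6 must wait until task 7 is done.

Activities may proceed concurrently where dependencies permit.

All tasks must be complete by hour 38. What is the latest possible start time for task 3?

24

Nothing follows task 6; the deadline of hour 38 is its only limit. It must start by 38 − 6 = hour 32.
Since task 6 (must start by hour 32) depends on it, task 5 must finish by hour 32. Backing off its 1-hour duration gives a latest start of hour 31.
Since task 5 (must start by hour 31) depends on it, task 3 must finish by hour 31. Backing off its 7-hour duration gives a latest start of hour 24.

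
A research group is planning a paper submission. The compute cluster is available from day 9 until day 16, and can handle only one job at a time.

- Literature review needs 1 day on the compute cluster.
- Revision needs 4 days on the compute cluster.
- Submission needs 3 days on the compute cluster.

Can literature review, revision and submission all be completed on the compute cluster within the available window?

The compute cluster window is 16 − 9 = 7 days.
Running back to back, the jobs need 1 + 4 + 3 = 8 days on the compute cluster.
Since 8 > 7, they cannot all fit.

No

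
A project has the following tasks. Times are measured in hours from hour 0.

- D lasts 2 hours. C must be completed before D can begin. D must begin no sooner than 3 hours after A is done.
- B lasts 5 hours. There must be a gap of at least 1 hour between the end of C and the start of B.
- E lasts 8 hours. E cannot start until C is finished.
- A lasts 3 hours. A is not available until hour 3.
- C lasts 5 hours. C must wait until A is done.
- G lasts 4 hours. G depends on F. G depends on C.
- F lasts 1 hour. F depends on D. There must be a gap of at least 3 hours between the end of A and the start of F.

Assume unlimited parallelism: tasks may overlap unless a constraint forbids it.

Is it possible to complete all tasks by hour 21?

After its own release at hour 3, A can start at hour 3 and finishes at hour 6.
After A (finishes hour 6), C can start at hour 6 and finishes at hour 11.
E waits on C (finishes hour 11), so it starts at hour 11 and finishes at 11 + 8 = hour 19.
D needs all of C (finishes hour 11); A (finishes hour 6, plus 3-hour gap → hour 9). That puts its earliest start at hour 11; it finishes at 11 + 2 = hour 13.
F has to wait for D (finishes hour 13); A (finishes hour 6, plus 3-hour gap → hour 9). The latest of these is hour 13, so F runs hour 13 to 13 + 1 = hour 14.
G has to wait for F (finishes hour 14); C (finishes hour 11). The latest of these is hour 14, so G runs hour 14 to 14 + 4 = hour 18.
B cannot begin until C (finishes hour 11, plus 1-hour gap → hour 12). It runs from hour 12 to 12 + 5 = hour 17.
Every task is finished by hour 19, which is no later than the deadline of 21, so the schedule is feasible.

Yes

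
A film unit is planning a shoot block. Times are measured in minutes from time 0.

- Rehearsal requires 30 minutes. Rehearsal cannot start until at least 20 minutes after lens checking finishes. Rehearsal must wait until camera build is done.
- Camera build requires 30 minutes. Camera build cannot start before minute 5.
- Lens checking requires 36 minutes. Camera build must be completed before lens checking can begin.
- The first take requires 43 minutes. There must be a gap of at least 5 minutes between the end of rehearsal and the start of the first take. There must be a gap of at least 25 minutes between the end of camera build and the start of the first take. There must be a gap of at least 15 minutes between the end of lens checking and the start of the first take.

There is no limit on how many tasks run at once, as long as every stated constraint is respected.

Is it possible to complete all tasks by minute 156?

No

Camera build cannot begin until its own release at minute 5. It runs from minute 5 to 5 + 30 = minute 35.
Lens checking waits on camera build (finishes minute 35), so it starts at minute 35 and finishes at 35 + 36 = minute 71.
Rehearsal needs all of lens checking (finishes minute 71, plus 20-minute gap → minute 91); camera build (finishes minute 35). That puts its earliest start at minute 91; it finishes at 91 + 30 = minute 121.
For the first take: rehearsal (finishes minute 121, plus 5-minute gap → minute 126); camera build (finishes minute 35, plus 25-minute gap → minute 60); lens checking (finishes minute 71, plus 15-minute gap → minute 86). Taking the maximum gives a start of minute 126, and it finishes at 126 + 43 = minute 169.
The earliest everything can be done is minute 169, which is after the deadline of 156, so it is not possible.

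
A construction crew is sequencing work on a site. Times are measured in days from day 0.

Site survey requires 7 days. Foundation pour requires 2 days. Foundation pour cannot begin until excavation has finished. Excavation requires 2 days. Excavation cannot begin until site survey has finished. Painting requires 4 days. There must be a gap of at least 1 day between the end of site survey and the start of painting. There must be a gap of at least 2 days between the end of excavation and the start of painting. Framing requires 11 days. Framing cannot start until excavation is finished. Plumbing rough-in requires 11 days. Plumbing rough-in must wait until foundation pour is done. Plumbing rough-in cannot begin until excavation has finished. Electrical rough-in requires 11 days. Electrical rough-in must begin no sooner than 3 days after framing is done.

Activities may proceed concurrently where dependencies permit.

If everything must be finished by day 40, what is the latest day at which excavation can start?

13

To finish by day 40, plumbing rough-in (duration 11) must start no later than day 29.
Foundation pour has to be done before plumbing rough-in (must start by day 29). That means finishing by day 29, i.e. starting by 29 − 2 = day 27.
Electrical rough-in has no dependents, so it just needs to finish by day 40. Starting by 40 − 11 = day 29 achieves that.
Since electrical rough-in (must start by day 29, minus 3-day gap → day 26) depends on it, framing must finish by day 26. Backing off its 11-day duration gives a latest start of day 15.
Painting has no dependents, so it just needs to finish by day 40. Starting by 40 − 4 = day 36 achieves that.
Excavation feeds foundation pour (must start by day 27); framing (must start by day 15); plumbing rough-in (must start by day 29); painting (must start by day 36, minus 2-day gap → day 34). Taking the minimum, excavation must finish by day 15 and start by 15 − 2 = day 13.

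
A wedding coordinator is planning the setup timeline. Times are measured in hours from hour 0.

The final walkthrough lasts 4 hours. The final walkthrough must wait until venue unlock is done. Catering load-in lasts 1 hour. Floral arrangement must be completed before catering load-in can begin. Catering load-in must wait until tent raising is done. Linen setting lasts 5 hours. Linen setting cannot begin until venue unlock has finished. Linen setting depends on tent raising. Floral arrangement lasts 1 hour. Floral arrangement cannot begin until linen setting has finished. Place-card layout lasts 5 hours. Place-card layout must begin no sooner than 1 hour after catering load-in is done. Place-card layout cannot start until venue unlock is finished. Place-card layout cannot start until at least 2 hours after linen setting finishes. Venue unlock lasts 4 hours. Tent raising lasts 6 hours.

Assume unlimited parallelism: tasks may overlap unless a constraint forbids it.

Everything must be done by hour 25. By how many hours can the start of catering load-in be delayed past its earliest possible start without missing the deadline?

Tent raising can start immediately at hour 0; it finishes at hour 6.
Nothing blocks venue unlock, so it runs from hour 0 to hour 4.
Linen setting cannot start until venue unlock (finishes hour 4); tent raising (finishes hour 6). The controlling bound is hour 6, so linen setting finishes at 6 + 5 = hour 11.
After linen setting (finishes hour 11), floral arrangement can start at hour 11 and finishes at hour 12.
Catering load-in needs all of floral arrangement (finishes hour 12); tent raising (finishes hour 6). That puts its earliest start at hour 12; it finishes at 12 + 1 = hour 13.

Working backward from the deadline:
To finish by hour 25, place-card layout (duration 5) must start no later than hour 20.
Catering load-in has to be done before place-card layout (must start by hour 20, minus 1-hour gap → hour 19). That means finishing by hour 19, i.e. starting by 19 − 1 = hour 18.
So catering load-in can start as early as hour 12 and as late as hour 18, giving 18 − 12 = 6 hours of slack.

6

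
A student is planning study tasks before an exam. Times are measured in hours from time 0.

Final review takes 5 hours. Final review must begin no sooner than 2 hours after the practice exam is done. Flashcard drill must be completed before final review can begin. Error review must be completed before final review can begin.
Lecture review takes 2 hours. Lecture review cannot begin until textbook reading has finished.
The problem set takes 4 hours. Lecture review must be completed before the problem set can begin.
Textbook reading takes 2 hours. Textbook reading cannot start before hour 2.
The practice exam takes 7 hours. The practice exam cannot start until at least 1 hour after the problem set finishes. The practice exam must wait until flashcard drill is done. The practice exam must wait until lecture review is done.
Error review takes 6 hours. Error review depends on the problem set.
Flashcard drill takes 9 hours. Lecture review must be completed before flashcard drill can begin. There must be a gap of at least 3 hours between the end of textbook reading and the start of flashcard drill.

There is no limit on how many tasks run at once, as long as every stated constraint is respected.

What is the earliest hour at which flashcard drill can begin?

Textbook reading waits on its own release at hour 2, so it starts at hour 2 and finishes at 2 + 2 = hour 4.
Lecture review cannot begin until textbook reading (finishes hour 4). It runs from hour 4 to 4 + 2 = hour 6.
Flashcard drill waits on lecture review (finishes hour 6); textbook reading (finishes hour 4, plus 3-hour gap → hour 7). The latest of these is hour 7, which is the earliest flashcard drill can start.

7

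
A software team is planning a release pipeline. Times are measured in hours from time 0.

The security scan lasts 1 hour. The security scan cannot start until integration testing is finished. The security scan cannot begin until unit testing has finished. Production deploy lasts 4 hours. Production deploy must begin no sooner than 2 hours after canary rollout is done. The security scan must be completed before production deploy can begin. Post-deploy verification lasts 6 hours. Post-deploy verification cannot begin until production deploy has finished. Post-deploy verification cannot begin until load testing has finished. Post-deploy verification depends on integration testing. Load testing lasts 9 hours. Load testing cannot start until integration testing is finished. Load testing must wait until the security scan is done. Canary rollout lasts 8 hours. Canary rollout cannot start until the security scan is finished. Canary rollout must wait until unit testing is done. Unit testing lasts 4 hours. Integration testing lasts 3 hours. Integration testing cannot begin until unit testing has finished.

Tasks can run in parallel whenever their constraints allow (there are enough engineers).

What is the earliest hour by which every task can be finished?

Unit testing can start immediately at hour 0; it finishes at hour 4.
Integration testing cannot begin until unit testing (finishes hour 4). It runs from hour 4 to 4 + 3 = hour 7.
The security scan needs all of integration testing (finishes hour 7); unit testing (finishes hour 4). That puts its earliest start at hour 7; it finishes at 7 + 1 = hour 8.
Load testing has to wait for integration testing (finishes hour 7); the security scan (finishes hour 8). The latest of these is hour 8, so load testing runs hour 8 to 8 + 9 = hour 17.
Canary rollout cannot start until the security scan (finishes hour 8); unit testing (finishes hour 4). The controlling bound is hour 8, so canary rollout finishes at 8 + 8 = hour 16.
Production deploy has to wait for canary rollout (finishes hour 16, plus 2-hour gap → hour 18); the security scan (finishes hour 8). The latest of these is hour 18, so production deploy runs hour 18 to 18 + 4 = hour 22.
For post-deploy verification: production deploy (finishes hour 22); load testing (finishes hour 17); integration testing (finishes hour 7). Taking the maximum gives a start of hour 22, and it finishes at 22 + 6 = hour 28.
All tasks are finished once the last one completes. Finish times: Unit testing at 4, Integration testing at 7, The security scan at 8, Canary rollout at 16, Load testing at 17, Production deploy at 22, Post-deploy verification at 28. The latest is hour 28.

28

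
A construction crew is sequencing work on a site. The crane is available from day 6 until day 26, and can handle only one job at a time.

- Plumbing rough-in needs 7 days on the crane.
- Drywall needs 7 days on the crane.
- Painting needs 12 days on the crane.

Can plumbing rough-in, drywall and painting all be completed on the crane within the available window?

No

The crane window is 26 − 6 = 20 days.
Running back to back, the jobs need 7 + 7 + 12 = 26 days on the crane.
Since 26 > 20, they cannot all fit.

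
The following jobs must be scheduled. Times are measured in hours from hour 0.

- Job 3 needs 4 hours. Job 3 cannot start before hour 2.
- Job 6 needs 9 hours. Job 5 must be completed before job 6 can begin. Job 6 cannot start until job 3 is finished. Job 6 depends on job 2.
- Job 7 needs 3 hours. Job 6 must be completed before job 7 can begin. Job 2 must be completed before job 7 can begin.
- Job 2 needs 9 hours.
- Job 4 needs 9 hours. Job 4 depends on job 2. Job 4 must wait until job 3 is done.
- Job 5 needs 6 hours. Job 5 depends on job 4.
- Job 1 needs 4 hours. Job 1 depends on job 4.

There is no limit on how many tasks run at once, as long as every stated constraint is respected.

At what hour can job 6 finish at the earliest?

Job 3 waits on its own release at hour 2, so it starts at hour 2 and finishes at 2 + 4 = hour 6.
Job 2 can start immediately at hour 0; it finishes at hour 9.
Job 4 has to wait for job 2 (finishes hour 9); job 3 (finishes hour 6). The latest of these is hour 9, so job 4 runs hour 9 to 9 + 9 = hour 18.
After job 4 (finishes hour 18), job 5 can start at hour 18 and finishes at hour 24.
Job 6 needs all of job 5 (finishes hour 24); job 3 (finishes hour 6); job 2 (finishes hour 9). That puts its earliest start at hour 24; it finishes at 24 + 9 = hour 33.

33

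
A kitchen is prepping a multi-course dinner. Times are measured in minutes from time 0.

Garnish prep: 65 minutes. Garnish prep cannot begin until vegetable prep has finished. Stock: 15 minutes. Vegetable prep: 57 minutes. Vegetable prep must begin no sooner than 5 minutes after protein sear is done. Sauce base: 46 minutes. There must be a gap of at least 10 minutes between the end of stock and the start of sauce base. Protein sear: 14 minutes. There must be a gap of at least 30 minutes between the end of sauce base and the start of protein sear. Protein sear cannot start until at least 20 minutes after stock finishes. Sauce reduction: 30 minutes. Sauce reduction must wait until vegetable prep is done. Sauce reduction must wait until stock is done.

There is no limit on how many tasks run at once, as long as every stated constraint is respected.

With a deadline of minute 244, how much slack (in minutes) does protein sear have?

2

Nothing blocks stock, so it runs from minute 0 to minute 15.
After stock (finishes minute 15, plus 10-minute gap → minute 25), sauce base can start at minute 25 and finishes at minute 71.
Protein sear has to wait for sauce base (finishes minute 71, plus 30-minute gap → minute 101); stock (finishes minute 15, plus 20-minute gap → minute 35). The latest of these is minute 101, so protein sear runs minute 101 to 101 + 14 = minute 115.

Working backward from the deadline:
Nothing follows sauce reduction; the deadline of minute 244 is its only limit. It must start by 244 − 30 = minute 214.
Nothing follows garnish prep; the deadline of minute 244 is its only limit. It must start by 244 − 65 = minute 179.
Vegetable prep feeds sauce reduction (must start by minute 214); garnish prep (must start by minute 179). Taking the minimum, vegetable prep must finish by minute 179 and start by 179 − 57 = minute 122.
Protein sear has to be done before vegetable prep (must start by minute 122, minus 5-minute gap → minute 117). That means finishing by minute 117, i.e. starting by 117 − 14 = minute 103.
So protein sear can start as early as minute 101 and as late as minute 103, giving 103 − 101 = 2 minutes of slack.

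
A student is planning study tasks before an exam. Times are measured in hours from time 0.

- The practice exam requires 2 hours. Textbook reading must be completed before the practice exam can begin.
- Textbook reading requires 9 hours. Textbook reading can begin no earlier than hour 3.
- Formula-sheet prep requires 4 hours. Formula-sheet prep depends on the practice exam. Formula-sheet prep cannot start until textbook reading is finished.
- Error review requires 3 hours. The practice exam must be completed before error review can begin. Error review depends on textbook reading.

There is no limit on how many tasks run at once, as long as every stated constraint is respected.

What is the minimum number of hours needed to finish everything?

Textbook reading waits on its own release at hour 3, so it starts at hour 3 and finishes at 3 + 9 = hour 12.
The practice exam cannot begin until textbook reading (finishes hour 12). It runs from hour 12 to 12 + 2 = hour 14.
For formula-sheet prep: the practice exam (finishes hour 14); textbook reading (finishes hour 12). Taking the maximum gives a start of hour 14, and it finishes at 14 + 4 = hour 18.
Error review needs all of the practice exam (finishes hour 14); textbook reading (finishes hour 12). That puts its earliest start at hour 14; it finishes at 14 + 3 = hour 17.
All tasks are finished once the last one completes. Finish times: Textbook reading at 12, The practice exam at 14, Error review at 17, Formula-sheet prep at 18. The latest is hour 18.

18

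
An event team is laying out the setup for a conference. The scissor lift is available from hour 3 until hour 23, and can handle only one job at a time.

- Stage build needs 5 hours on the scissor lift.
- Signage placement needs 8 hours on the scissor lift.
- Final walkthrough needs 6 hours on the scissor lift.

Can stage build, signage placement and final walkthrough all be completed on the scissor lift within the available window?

The scissor lift window is 23 − 3 = 20 hours.
Running back to back, the jobs need 5 + 8 + 6 = 19 hours on the scissor lift.
Since 19 ≤ 20, they fit within the window.

Yes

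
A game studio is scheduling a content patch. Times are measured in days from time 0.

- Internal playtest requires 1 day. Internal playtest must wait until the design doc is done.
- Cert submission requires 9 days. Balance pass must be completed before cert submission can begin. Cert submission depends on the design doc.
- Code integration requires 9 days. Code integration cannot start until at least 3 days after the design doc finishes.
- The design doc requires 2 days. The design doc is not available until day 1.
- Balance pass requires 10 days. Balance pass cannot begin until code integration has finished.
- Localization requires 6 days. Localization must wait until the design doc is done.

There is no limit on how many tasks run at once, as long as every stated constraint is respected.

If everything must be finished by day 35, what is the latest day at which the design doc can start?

To finish by day 35, cert submission (duration 9) must start no later than day 26.
Since cert submission (must start by day 26) depends on it, balance pass must finish by day 26. Backing off its 10-day duration gives a latest start of day 16.
Code integration has to be done before balance pass (must start by day 16). That means finishing by day 16, i.e. starting by 16 − 9 = day 7.
Internal playtest must finish by day 35; it takes 1 day, so it must start by 35 − 1 = day 34.
Localization must finish by day 35; it takes 6 days, so it must start by 35 − 6 = day 29.
The design doc must finish in time for code integration (must start by day 7, minus 3-day gap → day 4); internal playtest (must start by day 34); localization (must start by day 29); cert submission (must start by day 26). The tightest is day 4, so the design doc must start by 4 − 2 = day 2.

2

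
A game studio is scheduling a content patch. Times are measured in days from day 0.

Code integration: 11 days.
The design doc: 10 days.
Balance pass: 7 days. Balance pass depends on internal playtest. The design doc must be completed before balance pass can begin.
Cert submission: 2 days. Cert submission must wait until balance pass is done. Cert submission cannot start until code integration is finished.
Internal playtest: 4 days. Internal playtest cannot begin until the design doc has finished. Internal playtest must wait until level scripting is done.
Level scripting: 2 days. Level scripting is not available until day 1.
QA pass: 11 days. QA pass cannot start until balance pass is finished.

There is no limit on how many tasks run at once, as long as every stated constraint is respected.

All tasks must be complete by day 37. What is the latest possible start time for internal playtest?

Nothing follows QA pass; the deadline of day 37 is its only limit. It must start by 37 − 11 = day 26.
Cert submission must finish by day 37; it takes 2 days, so it must start by 37 − 2 = day 35.
Balance pass must finish in time for QA pass (must start by day 26); cert submission (must start by day 35). The tightest is day 26, so balance pass must start by 26 − 7 = day 19.
Internal playtest must finish before balance pass (must start by day 19). With a 4-day duration, internal playtest must start by 19 − 4 = day 15.

15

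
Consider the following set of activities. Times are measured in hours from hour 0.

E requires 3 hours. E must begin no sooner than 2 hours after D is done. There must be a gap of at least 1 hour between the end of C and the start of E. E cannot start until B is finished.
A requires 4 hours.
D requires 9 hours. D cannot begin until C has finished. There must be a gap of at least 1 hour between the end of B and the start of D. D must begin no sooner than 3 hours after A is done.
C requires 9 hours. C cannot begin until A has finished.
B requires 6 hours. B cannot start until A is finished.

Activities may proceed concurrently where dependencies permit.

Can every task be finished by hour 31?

A can start immediately at hour 0; it finishes at hour 4.
C waits on A (finishes hour 4), so it starts at hour 4 and finishes at 4 + 9 = hour 13.
B waits on A (finishes hour 4), so it starts at hour 4 and finishes at 4 + 6 = hour 10.
For D: C (finishes hour 13); B (finishes hour 10, plus 1-hour gap → hour 11); A (finishes hour 4, plus 3-hour gap → hour 7). Taking the maximum gives a start of hour 13, and it finishes at 13 + 9 = hour 22.
For E: D (finishes hour 22, plus 2-hour gap → hour 24); C (finishes hour 13, plus 1-hour gap → hour 14); B (finishes hour 10). Taking the maximum gives a start of hour 24, and it finishes at 24 + 3 = hour 27.
Every task is finished by hour 27, which is no later than the deadline of 31, so the schedule is feasible.

Yes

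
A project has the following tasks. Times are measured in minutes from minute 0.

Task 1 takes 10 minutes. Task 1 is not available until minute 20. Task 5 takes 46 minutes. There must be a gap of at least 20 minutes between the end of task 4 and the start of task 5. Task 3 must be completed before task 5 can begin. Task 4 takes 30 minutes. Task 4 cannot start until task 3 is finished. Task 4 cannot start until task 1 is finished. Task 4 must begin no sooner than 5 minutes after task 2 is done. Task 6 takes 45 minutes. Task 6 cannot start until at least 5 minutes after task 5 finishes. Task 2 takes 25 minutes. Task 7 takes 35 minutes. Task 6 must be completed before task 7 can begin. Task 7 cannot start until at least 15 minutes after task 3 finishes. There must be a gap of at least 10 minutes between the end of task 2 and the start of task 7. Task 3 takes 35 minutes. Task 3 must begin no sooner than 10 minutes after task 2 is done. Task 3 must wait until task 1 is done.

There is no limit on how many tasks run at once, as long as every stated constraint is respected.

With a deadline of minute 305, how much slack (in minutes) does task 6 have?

Nothing blocks task 2, so it runs from minute 0 to minute 25.
Task 1 waits on its own release at minute 20, so it starts at minute 20 and finishes at 20 + 10 = minute 30.
Task 3 has to wait for task 2 (finishes minute 25, plus 10-minute gap → minute 35); task 1 (finishes minute 30). The latest of these is minute 35, so task 3 runs minute 35 to 35 + 35 = minute 70.
Task 4 needs all of task 3 (finishes minute 70); task 1 (finishes minute 30); task 2 (finishes minute 25, plus 5-minute gap → minute 30). That puts its earliest start at minute 70; it finishes at 70 + 30 = minute 100.
Task 5 has to wait for task 4 (finishes minute 100, plus 20-minute gap → minute 120); task 3 (finishes minute 70). The latest of these is minute 120, so task 5 runs minute 120 to 120 + 46 = minute 166.
Task 6 cannot begin until task 5 (finishes minute 166, plus 5-minute gap → minute 171). It runs from minute 171 to 171 + 45 = minute 216.

Working backward from the deadline:
Task 7 has no dependents, so it just needs to finish by minute 305. Starting by 305 − 35 = minute 270 achieves that.
Task 6 has to be done before task 7 (must start by minute 270). That means finishing by minute 270, i.e. starting by 270 − 45 = minute 225.
So task 6 can start as early as minute 171 and as late as minute 225, giving 225 − 171 = 54 minutes of slack.

54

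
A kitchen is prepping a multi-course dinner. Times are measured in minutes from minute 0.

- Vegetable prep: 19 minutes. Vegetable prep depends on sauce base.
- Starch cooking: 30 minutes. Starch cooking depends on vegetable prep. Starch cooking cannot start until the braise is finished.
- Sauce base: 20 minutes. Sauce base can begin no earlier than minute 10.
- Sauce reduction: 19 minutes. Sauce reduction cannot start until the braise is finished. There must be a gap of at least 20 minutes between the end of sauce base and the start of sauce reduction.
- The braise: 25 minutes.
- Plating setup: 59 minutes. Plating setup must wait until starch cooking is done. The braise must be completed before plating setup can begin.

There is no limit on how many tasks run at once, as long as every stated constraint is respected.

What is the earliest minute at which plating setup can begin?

The braise can start immediately at minute 0; it finishes at minute 25.
Sauce base cannot begin until its own release at minute 10. It runs from minute 10 to 10 + 20 = minute 30.
Vegetable prep cannot begin until sauce base (finishes minute 30). It runs from minute 30 to 30 + 19 = minute 49.
For starch cooking: vegetable prep (finishes minute 49); the braise (finishes minute 25). Taking the maximum gives a start of minute 49, and it finishes at 49 + 30 = minute 79.
Plating setup waits on starch cooking (finishes minute 79); the braise (finishes minute 25). The latest of these is minute 79, which is the earliest plating setup can start.

79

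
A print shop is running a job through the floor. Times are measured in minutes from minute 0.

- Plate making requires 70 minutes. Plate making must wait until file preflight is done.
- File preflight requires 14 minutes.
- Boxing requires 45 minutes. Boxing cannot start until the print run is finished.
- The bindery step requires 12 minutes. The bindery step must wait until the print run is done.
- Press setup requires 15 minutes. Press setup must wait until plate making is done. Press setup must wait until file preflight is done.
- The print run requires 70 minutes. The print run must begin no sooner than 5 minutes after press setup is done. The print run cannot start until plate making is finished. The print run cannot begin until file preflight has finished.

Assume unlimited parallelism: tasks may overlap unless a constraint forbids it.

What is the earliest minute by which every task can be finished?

File preflight has no prerequisites, so it starts at minute 0 and finishes at minute 14.
After file preflight (finishes minute 14), plate making can start at minute 14 and finishes at minute 84.
Press setup cannot start until plate making (finishes minute 84); file preflight (finishes minute 14). The controlling bound is minute 84, so press setup finishes at 84 + 15 = minute 99.
The print run cannot start until press setup (finishes minute 99, plus 5-minute gap → minute 104); plate making (finishes minute 84); file preflight (finishes minute 14). The controlling bound is minute 104, so the print run finishes at 104 + 70 = minute 174.
Boxing waits on the print run (finishes minute 174), so it starts at minute 174 and finishes at 174 + 45 = minute 219.
The bindery step cannot begin until the print run (finishes minute 174). It runs from minute 174 to 174 + 12 = minute 186.
All tasks are finished once the last one completes. Finish times: File preflight at 14, Plate making at 84, Press setup at 99, The print run at 174, The bindery step at 186, Boxing at 219. The latest is minute 219.

219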